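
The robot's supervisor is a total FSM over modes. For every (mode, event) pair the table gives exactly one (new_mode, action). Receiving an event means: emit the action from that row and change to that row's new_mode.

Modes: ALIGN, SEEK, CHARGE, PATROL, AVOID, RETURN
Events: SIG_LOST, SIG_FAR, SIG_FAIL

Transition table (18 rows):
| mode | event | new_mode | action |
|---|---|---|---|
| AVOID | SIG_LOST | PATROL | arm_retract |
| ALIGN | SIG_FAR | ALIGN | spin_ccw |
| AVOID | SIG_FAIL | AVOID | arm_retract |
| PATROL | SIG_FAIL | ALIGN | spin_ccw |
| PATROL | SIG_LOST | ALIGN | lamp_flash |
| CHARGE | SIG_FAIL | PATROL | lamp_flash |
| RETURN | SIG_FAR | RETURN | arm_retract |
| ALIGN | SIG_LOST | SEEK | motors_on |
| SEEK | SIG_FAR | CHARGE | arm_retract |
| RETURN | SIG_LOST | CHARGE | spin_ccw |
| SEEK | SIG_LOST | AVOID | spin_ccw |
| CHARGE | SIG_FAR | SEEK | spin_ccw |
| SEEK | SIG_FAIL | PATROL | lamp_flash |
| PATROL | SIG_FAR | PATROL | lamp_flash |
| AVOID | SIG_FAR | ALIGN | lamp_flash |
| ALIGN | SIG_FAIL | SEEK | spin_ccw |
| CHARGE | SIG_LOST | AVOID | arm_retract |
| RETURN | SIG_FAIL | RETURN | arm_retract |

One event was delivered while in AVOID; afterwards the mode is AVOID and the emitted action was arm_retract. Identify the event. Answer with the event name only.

try SIG_LOST: (AVOID, SIG_LOST) → (PATROL, arm_retract)
try SIG_FAR: (AVOID, SIG_FAR) → (ALIGN, lamp_flash)
try SIG_FAIL: (AVOID, SIG_FAIL) → (AVOID, arm_retract)  ← matches

SIG_FAIL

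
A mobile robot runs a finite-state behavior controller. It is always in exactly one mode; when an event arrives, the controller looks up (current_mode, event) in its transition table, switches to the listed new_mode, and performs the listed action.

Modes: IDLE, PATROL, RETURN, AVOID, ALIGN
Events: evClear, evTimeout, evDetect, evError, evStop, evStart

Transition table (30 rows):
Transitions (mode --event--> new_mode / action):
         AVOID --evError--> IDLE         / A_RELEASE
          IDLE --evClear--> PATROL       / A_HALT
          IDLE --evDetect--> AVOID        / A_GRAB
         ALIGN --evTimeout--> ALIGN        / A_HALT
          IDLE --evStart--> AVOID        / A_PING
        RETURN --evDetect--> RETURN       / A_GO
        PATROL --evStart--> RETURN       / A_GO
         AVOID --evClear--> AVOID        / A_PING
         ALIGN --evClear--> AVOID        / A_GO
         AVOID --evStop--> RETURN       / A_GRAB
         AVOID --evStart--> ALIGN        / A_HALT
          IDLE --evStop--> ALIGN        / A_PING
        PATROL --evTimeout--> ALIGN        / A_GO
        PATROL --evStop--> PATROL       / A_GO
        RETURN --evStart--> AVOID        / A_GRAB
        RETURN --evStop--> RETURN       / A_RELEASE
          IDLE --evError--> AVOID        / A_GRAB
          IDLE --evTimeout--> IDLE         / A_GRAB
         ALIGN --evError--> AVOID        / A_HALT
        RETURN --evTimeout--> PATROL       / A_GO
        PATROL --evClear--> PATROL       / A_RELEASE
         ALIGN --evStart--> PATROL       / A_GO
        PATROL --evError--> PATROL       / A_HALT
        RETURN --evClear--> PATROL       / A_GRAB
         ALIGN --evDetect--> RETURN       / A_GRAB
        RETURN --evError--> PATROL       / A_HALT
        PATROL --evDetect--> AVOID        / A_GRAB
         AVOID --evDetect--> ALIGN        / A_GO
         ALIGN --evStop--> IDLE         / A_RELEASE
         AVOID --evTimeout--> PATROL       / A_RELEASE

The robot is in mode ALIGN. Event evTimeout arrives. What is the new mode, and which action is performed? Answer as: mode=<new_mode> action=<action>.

mode=ALIGN action=A_HALT

current mode = ALIGN; filter table to that mode:
  (ALIGN, evTimeout) → (ALIGN, A_HALT)  ← event matches
  (ALIGN, evClear) → (AVOID, A_GO)
  (ALIGN, evError) → (AVOID, A_HALT)
  (ALIGN, evStart) → (PATROL, A_GO)
  (ALIGN, evDetect) → (RETURN, A_GRAB)
  (ALIGN, evStop) → (IDLE, A_RELEASE)
event = evTimeout selects (ALIGN, A_HALT)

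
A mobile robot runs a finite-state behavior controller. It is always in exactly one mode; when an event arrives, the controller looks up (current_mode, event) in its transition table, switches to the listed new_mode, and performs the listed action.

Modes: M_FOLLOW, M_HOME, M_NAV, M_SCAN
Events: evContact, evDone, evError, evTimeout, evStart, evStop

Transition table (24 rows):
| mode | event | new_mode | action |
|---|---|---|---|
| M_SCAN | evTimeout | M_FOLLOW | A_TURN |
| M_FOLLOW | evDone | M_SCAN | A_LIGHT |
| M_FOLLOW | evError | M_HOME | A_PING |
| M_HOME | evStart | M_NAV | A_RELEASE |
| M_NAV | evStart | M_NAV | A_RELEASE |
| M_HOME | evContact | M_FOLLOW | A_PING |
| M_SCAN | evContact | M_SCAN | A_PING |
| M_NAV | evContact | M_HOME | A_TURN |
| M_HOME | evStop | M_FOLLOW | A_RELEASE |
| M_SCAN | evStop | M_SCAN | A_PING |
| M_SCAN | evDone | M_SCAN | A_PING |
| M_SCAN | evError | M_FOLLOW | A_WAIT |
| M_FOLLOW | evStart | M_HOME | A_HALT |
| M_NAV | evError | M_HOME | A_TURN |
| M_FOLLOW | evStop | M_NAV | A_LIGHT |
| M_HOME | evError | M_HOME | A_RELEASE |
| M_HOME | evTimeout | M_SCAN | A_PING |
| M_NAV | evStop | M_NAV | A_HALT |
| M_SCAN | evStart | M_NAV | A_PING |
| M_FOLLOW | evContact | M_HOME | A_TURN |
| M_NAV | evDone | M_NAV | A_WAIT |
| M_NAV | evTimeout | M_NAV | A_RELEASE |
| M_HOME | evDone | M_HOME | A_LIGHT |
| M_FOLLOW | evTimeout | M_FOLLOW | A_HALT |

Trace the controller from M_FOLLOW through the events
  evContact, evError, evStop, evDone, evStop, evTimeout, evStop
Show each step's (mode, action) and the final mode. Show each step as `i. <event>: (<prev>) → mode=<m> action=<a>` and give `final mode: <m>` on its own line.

1. evContact: (M_FOLLOW) → mode=M_HOME action=A_TURN
2. evError: (M_HOME) → mode=M_HOME action=A_RELEASE
3. evStop: (M_HOME) → mode=M_FOLLOW action=A_RELEASE
4. evDone: (M_FOLLOW) → mode=M_SCAN action=A_LIGHT
5. evStop: (M_SCAN) → mode=M_SCAN action=A_PING
6. evTimeout: (M_SCAN) → mode=M_FOLLOW action=A_TURN
7. evStop: (M_FOLLOW) → mode=M_NAV action=A_LIGHT

final mode: M_NAV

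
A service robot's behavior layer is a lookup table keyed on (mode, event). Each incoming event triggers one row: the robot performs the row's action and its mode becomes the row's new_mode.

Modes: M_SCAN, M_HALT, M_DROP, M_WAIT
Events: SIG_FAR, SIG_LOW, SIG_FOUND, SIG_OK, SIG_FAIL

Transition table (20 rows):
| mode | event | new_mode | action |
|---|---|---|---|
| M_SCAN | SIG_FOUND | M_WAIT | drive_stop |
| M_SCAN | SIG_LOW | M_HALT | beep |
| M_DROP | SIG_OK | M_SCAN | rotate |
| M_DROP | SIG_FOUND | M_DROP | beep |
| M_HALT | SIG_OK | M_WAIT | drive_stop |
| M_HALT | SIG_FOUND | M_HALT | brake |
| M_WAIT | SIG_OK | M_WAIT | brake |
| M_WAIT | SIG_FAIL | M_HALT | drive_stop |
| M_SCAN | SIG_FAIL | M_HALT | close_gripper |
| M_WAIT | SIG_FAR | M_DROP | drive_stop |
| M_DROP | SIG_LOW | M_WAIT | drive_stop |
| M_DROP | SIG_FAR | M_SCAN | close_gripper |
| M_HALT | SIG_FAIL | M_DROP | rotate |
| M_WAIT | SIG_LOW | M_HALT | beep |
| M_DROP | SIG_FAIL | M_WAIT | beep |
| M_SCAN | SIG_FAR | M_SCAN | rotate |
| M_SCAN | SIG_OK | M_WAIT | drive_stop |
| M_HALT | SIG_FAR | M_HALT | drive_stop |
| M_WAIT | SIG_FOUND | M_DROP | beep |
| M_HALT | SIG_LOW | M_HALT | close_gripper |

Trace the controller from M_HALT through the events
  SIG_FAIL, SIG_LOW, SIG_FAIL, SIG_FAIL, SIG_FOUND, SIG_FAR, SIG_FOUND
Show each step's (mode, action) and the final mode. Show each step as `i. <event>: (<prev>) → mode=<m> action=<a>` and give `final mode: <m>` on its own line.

1. SIG_FAIL: (M_HALT) → mode=M_DROP action=rotate
2. SIG_LOW: (M_DROP) → mode=M_WAIT action=drive_stop
3. SIG_FAIL: (M_WAIT) → mode=M_HALT action=drive_stop
4. SIG_FAIL: (M_HALT) → mode=M_DROP action=rotate
5. SIG_FOUND: (M_DROP) → mode=M_DROP action=beep
6. SIG_FAR: (M_DROP) → mode=M_SCAN action=close_gripper
7. SIG_FOUND: (M_SCAN) → mode=M_WAIT action=drive_stop

final mode: M_WAIT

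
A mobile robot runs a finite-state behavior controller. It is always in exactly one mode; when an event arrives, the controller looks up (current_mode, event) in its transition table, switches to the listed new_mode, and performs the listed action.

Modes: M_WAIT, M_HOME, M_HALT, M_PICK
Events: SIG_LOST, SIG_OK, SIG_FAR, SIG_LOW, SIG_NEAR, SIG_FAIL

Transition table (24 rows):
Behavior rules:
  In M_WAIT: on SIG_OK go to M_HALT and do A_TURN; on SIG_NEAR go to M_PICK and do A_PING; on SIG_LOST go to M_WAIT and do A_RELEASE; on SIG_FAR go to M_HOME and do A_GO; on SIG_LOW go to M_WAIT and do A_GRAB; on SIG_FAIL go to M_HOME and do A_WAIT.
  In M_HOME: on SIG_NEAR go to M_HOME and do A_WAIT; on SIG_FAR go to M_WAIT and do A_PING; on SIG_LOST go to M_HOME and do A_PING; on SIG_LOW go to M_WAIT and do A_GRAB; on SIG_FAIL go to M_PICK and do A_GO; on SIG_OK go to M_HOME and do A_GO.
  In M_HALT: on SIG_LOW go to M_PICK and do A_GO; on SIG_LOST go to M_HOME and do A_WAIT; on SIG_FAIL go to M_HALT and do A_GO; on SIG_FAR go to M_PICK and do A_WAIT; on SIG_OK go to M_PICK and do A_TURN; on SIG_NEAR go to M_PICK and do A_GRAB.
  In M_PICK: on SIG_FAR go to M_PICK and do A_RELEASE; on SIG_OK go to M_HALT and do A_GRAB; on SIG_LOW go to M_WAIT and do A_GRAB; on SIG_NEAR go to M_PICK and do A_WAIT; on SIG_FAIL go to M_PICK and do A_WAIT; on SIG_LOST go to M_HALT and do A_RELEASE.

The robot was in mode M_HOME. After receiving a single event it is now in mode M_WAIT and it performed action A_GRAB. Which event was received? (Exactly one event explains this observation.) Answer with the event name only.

try SIG_LOST: (M_HOME, SIG_LOST) → (M_HOME, A_PING)
try SIG_OK: (M_HOME, SIG_OK) → (M_HOME, A_GO)
try SIG_FAR: (M_HOME, SIG_FAR) → (M_WAIT, A_PING)
try SIG_LOW: (M_HOME, SIG_LOW) → (M_WAIT, A_GRAB)  ← matches
try SIG_NEAR: (M_HOME, SIG_NEAR) → (M_HOME, A_WAIT)
try SIG_FAIL: (M_HOME, SIG_FAIL) → (M_PICK, A_GO)

SIG_LOW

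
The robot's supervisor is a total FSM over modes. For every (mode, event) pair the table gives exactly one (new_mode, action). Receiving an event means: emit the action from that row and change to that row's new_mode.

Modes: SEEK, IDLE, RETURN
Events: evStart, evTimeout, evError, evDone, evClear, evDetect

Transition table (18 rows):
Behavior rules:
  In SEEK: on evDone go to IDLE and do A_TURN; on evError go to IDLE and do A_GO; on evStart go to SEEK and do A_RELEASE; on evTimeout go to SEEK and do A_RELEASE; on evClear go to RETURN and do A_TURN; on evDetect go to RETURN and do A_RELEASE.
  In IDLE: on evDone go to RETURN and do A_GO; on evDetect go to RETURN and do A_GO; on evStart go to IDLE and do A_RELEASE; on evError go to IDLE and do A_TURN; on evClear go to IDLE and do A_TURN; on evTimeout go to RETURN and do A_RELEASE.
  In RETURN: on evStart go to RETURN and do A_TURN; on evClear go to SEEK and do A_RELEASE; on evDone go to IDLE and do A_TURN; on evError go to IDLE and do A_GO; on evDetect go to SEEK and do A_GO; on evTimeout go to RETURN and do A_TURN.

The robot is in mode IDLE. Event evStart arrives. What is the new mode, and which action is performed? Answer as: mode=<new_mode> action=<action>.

current mode = IDLE; filter table to that mode:
  (IDLE, evDone) → (RETURN, A_GO)
  (IDLE, evDetect) → (RETURN, A_GO)
  (IDLE, evStart) → (IDLE, A_RELEASE)  ← event matches
  (IDLE, evError) → (IDLE, A_TURN)
  (IDLE, evClear) → (IDLE, A_TURN)
  (IDLE, evTimeout) → (RETURN, A_RELEASE)
event = evStart selects (IDLE, A_RELEASE)

mode=IDLE action=A_RELEASE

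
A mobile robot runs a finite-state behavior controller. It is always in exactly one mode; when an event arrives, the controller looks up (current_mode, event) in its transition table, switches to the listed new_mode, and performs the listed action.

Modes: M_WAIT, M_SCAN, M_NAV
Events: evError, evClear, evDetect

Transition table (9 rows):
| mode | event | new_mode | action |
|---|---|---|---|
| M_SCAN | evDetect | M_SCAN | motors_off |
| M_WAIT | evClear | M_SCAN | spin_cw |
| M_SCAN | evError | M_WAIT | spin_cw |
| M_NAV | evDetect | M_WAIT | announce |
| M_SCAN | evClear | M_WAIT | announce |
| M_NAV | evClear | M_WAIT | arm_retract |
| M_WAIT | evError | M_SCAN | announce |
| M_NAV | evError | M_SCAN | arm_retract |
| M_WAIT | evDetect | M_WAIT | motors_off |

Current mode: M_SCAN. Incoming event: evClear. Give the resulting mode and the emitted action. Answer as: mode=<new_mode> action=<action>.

current mode = M_SCAN; filter table to that mode:
  (M_SCAN, evDetect) → (M_SCAN, motors_off)
  (M_SCAN, evError) → (M_WAIT, spin_cw)
  (M_SCAN, evClear) → (M_WAIT, announce)  ← event matches
event = evClear selects (M_WAIT, announce)

mode=M_WAIT action=announce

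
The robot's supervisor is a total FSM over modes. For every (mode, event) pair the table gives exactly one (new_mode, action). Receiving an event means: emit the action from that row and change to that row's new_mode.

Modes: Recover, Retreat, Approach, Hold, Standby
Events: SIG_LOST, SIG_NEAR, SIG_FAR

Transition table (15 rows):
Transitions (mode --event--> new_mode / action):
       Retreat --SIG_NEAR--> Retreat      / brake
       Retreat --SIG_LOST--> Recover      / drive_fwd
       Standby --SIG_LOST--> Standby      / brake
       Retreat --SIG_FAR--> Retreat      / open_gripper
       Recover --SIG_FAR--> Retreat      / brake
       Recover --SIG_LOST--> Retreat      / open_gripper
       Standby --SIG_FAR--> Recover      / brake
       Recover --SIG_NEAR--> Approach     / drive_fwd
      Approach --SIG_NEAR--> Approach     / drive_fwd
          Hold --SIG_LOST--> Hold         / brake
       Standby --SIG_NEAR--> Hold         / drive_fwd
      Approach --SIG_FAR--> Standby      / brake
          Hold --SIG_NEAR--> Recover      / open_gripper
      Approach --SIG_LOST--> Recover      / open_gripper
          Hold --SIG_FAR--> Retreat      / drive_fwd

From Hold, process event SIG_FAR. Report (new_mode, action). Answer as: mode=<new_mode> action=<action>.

mode=Retreat action=drive_fwd

current mode = Hold; filter table to that mode:
  (Hold, SIG_LOST) → (Hold, brake)
  (Hold, SIG_NEAR) → (Recover, open_gripper)
  (Hold, SIG_FAR) → (Retreat, drive_fwd)  ← event matches
event = SIG_FAR selects (Retreat, drive_fwd)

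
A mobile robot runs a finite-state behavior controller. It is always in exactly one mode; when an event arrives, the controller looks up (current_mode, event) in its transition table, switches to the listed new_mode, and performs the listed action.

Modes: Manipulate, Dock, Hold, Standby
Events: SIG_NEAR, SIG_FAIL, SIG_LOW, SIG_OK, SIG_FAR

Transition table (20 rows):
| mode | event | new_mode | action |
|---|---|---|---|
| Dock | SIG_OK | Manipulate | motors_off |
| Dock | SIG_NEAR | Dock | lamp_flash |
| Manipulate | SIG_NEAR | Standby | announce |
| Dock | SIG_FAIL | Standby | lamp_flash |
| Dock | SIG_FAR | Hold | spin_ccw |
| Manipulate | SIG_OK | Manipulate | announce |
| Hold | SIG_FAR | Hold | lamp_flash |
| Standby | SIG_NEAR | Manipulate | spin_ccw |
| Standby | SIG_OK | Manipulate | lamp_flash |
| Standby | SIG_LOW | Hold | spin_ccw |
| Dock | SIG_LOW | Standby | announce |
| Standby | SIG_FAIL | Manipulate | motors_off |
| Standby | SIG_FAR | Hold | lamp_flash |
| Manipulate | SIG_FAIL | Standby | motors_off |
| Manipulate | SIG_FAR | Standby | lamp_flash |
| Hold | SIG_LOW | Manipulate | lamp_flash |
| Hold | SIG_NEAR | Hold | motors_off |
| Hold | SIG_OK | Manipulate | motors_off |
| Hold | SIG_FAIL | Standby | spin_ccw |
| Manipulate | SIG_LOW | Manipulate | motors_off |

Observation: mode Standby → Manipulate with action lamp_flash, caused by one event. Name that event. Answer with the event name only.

SIG_OK

try SIG_NEAR: (Standby, SIG_NEAR) → (Manipulate, spin_ccw)
try SIG_FAIL: (Standby, SIG_FAIL) → (Manipulate, motors_off)
try SIG_LOW: (Standby, SIG_LOW) → (Hold, spin_ccw)
try SIG_OK: (Standby, SIG_OK) → (Manipulate, lamp_flash)  ← matches
try SIG_FAR: (Standby, SIG_FAR) → (Hold, lamp_flash)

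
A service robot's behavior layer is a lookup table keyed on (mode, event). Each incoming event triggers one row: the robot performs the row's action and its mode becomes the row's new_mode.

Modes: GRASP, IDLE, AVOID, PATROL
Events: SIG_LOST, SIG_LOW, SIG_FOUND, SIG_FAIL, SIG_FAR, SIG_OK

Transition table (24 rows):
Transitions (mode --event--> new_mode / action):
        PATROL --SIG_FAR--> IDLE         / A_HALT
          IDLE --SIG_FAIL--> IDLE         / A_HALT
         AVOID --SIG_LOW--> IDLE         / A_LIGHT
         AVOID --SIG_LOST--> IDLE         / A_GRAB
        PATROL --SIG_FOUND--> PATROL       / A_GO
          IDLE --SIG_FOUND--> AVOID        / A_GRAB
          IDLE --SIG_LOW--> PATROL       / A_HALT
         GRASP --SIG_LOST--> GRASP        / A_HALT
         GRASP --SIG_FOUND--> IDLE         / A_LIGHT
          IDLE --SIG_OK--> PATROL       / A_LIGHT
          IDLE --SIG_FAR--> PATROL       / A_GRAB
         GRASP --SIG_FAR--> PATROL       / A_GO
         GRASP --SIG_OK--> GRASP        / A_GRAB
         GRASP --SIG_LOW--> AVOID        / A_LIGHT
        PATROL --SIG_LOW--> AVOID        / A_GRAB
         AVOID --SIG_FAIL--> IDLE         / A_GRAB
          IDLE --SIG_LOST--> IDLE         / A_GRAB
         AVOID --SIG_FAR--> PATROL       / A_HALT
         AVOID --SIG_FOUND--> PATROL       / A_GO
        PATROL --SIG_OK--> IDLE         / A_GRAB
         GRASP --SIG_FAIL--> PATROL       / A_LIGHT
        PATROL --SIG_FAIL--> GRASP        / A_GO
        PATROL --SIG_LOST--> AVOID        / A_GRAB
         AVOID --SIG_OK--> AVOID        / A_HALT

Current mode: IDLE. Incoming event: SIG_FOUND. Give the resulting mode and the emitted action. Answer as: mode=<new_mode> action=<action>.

current mode = IDLE; filter table to that mode:
  (IDLE, SIG_FAIL) → (IDLE, A_HALT)
  (IDLE, SIG_FOUND) → (AVOID, A_GRAB)  ← event matches
  (IDLE, SIG_LOW) → (PATROL, A_HALT)
  (IDLE, SIG_OK) → (PATROL, A_LIGHT)
  (IDLE, SIG_FAR) → (PATROL, A_GRAB)
  (IDLE, SIG_LOST) → (IDLE, A_GRAB)
event = SIG_FOUND selects (AVOID, A_GRAB)

mode=AVOID action=A_GRAB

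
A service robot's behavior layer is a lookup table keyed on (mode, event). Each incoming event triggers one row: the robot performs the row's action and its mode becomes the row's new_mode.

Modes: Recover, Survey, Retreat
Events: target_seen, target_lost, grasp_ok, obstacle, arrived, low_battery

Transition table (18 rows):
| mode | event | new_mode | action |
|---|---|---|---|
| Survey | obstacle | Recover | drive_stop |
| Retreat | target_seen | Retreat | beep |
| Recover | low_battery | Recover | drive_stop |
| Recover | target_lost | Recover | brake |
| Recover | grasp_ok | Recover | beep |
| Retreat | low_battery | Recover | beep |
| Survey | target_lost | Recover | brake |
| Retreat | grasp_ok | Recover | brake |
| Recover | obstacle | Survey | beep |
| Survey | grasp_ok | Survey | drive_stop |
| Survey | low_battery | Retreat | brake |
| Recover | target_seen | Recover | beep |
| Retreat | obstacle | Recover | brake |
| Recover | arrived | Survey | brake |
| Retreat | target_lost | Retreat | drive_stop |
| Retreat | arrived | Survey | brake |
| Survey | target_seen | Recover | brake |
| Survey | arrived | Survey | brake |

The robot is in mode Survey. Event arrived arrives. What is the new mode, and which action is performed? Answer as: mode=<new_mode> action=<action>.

mode=Survey action=brake

current mode = Survey; filter table to that mode:
  (Survey, obstacle) → (Recover, drive_stop)
  (Survey, target_lost) → (Recover, brake)
  (Survey, grasp_ok) → (Survey, drive_stop)
  (Survey, low_battery) → (Retreat, brake)
  (Survey, target_seen) → (Recover, brake)
  (Survey, arrived) → (Survey, brake)  ← event matches
event = arrived selects (Survey, brake)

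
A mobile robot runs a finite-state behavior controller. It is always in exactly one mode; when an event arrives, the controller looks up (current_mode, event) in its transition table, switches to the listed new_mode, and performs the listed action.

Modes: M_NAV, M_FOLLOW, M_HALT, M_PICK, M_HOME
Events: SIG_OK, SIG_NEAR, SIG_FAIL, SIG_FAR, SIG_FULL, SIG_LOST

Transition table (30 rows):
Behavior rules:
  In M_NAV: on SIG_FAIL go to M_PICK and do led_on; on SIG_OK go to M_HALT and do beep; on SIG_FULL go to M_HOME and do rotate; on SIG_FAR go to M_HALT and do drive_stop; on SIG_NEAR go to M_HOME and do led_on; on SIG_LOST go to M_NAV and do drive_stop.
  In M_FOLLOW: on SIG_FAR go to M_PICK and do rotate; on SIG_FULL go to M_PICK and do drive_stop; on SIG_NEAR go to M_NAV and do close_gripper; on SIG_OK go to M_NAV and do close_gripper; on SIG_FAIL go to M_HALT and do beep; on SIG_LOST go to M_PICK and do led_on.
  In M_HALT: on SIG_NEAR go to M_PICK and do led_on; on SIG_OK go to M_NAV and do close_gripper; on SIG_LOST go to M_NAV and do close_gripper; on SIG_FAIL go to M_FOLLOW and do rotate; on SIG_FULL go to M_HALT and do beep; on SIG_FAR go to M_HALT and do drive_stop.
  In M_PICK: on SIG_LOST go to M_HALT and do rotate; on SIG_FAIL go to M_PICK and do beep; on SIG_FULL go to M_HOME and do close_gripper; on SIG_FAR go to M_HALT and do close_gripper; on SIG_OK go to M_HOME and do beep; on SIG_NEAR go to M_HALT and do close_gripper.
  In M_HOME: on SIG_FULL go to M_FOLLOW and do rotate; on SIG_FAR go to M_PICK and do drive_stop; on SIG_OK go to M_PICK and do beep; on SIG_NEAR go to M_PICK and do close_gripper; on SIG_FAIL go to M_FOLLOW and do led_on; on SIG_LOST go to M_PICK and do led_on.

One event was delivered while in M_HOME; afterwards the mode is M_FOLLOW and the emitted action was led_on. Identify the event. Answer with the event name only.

try SIG_OK: (M_HOME, SIG_OK) → (M_PICK, beep)
try SIG_NEAR: (M_HOME, SIG_NEAR) → (M_PICK, close_gripper)
try SIG_FAIL: (M_HOME, SIG_FAIL) → (M_FOLLOW, led_on)  ← matches
try SIG_FAR: (M_HOME, SIG_FAR) → (M_PICK, drive_stop)
try SIG_FULL: (M_HOME, SIG_FULL) → (M_FOLLOW, rotate)
try SIG_LOST: (M_HOME, SIG_LOST) → (M_PICK, led_on)

SIG_FAIL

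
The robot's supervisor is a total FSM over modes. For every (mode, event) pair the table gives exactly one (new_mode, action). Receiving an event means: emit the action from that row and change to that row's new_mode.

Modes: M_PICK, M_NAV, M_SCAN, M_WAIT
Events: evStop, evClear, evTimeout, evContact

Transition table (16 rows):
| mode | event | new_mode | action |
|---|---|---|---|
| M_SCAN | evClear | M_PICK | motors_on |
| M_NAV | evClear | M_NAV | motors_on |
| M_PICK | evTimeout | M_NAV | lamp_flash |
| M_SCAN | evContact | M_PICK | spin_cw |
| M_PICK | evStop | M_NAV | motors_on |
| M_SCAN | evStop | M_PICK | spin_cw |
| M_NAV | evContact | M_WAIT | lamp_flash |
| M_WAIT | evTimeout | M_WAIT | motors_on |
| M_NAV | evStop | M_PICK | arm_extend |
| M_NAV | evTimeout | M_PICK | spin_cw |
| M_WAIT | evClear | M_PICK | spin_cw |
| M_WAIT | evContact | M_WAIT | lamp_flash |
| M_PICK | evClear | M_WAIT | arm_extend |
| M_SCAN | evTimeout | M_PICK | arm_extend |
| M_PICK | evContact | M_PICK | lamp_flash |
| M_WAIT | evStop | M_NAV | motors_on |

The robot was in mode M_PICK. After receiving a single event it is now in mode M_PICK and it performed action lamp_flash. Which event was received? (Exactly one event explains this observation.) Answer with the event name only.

evContact

try evStop: (M_PICK, evStop) → (M_NAV, motors_on)
try evClear: (M_PICK, evClear) → (M_WAIT, arm_extend)
try evTimeout: (M_PICK, evTimeout) → (M_NAV, lamp_flash)
try evContact: (M_PICK, evContact) → (M_PICK, lamp_flash)  ← matches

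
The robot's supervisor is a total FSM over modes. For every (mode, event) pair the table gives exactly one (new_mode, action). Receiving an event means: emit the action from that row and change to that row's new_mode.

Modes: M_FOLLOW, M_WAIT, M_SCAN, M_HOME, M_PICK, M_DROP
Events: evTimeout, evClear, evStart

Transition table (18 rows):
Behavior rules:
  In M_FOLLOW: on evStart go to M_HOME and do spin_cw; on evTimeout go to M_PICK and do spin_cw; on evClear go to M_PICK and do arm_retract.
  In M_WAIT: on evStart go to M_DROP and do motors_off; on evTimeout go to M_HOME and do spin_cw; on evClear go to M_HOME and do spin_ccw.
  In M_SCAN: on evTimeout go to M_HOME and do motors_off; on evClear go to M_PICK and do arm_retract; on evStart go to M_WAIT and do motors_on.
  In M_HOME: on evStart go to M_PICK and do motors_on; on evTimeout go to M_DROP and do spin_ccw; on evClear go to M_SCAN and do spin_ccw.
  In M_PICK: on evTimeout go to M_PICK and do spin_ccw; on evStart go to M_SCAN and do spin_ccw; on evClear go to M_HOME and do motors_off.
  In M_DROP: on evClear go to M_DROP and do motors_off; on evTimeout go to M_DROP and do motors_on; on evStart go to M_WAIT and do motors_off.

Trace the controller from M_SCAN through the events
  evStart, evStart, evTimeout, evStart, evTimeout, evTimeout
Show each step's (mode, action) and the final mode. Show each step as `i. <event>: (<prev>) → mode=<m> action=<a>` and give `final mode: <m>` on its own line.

final mode: M_DROP

1. evStart: (M_SCAN) → mode=M_WAIT action=motors_on
2. evStart: (M_WAIT) → mode=M_DROP action=motors_off
3. evTimeout: (M_DROP) → mode=M_DROP action=motors_on
4. evStart: (M_DROP) → mode=M_WAIT action=motors_off
5. evTimeout: (M_WAIT) → mode=M_HOME action=spin_cw
6. evTimeout: (M_HOME) → mode=M_DROP action=spin_ccw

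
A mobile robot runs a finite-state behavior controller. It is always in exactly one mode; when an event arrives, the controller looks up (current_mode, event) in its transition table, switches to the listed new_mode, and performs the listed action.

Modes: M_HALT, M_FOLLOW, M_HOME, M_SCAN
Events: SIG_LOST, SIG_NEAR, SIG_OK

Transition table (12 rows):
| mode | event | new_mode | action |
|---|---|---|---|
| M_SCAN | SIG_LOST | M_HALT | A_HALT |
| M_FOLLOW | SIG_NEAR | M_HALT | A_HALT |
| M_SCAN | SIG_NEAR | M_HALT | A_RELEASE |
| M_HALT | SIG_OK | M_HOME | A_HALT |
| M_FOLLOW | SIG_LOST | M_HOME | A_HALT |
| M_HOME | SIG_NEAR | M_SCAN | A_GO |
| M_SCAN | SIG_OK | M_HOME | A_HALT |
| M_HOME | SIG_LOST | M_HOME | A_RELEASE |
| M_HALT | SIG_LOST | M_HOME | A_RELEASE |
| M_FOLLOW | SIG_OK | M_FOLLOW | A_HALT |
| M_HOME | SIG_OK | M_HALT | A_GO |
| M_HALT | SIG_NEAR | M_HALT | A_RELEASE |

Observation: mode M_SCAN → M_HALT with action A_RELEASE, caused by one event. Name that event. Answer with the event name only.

try SIG_LOST: (M_SCAN, SIG_LOST) → (M_HALT, A_HALT)
try SIG_NEAR: (M_SCAN, SIG_NEAR) → (M_HALT, A_RELEASE)  ← matches
try SIG_OK: (M_SCAN, SIG_OK) → (M_HOME, A_HALT)

SIG_NEAR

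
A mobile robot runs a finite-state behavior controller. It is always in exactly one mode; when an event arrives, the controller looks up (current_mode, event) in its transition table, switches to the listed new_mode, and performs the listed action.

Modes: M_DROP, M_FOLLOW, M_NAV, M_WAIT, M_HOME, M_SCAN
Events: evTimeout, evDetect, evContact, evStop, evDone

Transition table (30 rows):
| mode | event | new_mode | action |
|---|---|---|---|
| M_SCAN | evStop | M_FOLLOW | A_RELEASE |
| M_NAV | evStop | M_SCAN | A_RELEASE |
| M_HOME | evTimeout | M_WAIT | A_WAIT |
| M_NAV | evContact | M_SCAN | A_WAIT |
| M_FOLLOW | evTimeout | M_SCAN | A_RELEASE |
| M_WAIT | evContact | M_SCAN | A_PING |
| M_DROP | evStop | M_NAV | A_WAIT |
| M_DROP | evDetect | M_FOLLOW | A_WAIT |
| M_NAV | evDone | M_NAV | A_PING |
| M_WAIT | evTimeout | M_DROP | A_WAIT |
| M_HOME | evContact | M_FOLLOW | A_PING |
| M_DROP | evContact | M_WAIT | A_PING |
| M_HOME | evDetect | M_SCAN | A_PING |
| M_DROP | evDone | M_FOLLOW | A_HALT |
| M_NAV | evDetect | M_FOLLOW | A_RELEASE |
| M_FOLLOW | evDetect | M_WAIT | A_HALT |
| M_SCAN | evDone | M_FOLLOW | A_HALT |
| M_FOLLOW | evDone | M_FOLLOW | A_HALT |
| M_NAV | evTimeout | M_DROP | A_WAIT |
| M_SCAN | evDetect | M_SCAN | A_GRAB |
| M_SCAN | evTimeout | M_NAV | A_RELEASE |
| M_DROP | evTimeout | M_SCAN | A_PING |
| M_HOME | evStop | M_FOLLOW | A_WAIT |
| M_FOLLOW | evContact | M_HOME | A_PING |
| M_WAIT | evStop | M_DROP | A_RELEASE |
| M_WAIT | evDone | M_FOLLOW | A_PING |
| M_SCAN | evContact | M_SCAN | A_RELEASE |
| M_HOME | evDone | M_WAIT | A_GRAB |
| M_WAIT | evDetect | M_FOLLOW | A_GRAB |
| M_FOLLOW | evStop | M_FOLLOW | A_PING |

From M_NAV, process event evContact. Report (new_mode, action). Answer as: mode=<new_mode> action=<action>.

mode=M_SCAN action=A_WAIT

current mode = M_NAV; filter table to that mode:
  (M_NAV, evStop) → (M_SCAN, A_RELEASE)
  (M_NAV, evContact) → (M_SCAN, A_WAIT)  ← event matches
  (M_NAV, evDone) → (M_NAV, A_PING)
  (M_NAV, evDetect) → (M_FOLLOW, A_RELEASE)
  (M_NAV, evTimeout) → (M_DROP, A_WAIT)
event = evContact selects (M_SCAN, A_WAIT)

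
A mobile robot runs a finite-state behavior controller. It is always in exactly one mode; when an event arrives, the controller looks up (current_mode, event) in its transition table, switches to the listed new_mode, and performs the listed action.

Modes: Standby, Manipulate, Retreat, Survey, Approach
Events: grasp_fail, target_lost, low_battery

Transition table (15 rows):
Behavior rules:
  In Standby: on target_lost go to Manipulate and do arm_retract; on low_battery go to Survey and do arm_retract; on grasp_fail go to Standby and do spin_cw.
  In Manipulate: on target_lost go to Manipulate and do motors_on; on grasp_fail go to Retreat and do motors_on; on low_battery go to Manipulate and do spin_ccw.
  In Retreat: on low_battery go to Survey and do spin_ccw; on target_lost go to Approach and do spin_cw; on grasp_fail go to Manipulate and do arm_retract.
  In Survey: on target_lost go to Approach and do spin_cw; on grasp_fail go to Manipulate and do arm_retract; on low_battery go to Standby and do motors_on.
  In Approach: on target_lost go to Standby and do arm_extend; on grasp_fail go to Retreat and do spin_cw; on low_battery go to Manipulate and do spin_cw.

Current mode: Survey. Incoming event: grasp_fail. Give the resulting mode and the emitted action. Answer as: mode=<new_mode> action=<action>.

current mode = Survey; filter table to that mode:
  (Survey, target_lost) → (Approach, spin_cw)
  (Survey, grasp_fail) → (Manipulate, arm_retract)  ← event matches
  (Survey, low_battery) → (Standby, motors_on)
event = grasp_fail selects (Manipulate, arm_retract)

mode=Manipulate action=arm_retract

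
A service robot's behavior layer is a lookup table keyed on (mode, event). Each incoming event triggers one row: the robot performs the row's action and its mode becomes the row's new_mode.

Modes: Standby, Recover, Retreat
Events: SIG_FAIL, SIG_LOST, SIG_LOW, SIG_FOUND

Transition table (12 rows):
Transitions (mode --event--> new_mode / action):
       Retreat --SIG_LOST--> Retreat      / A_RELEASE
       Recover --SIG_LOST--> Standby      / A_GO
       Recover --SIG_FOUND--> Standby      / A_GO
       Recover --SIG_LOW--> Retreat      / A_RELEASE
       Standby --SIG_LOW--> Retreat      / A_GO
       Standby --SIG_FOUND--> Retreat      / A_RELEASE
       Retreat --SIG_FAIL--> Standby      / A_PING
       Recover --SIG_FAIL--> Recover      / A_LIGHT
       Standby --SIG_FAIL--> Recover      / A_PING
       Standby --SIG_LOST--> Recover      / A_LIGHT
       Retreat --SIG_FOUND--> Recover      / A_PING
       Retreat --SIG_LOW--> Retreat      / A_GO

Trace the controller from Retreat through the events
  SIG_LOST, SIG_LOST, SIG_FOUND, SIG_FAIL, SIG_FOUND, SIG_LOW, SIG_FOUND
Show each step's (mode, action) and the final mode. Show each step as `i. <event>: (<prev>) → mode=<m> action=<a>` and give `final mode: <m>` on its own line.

1. SIG_LOST: (Retreat) → mode=Retreat action=A_RELEASE
2. SIG_LOST: (Retreat) → mode=Retreat action=A_RELEASE
3. SIG_FOUND: (Retreat) → mode=Recover action=A_PING
4. SIG_FAIL: (Recover) → mode=Recover action=A_LIGHT
5. SIG_FOUND: (Recover) → mode=Standby action=A_GO
6. SIG_LOW: (Standby) → mode=Retreat action=A_GO
7. SIG_FOUND: (Retreat) → mode=Recover action=A_PING

final mode: Recover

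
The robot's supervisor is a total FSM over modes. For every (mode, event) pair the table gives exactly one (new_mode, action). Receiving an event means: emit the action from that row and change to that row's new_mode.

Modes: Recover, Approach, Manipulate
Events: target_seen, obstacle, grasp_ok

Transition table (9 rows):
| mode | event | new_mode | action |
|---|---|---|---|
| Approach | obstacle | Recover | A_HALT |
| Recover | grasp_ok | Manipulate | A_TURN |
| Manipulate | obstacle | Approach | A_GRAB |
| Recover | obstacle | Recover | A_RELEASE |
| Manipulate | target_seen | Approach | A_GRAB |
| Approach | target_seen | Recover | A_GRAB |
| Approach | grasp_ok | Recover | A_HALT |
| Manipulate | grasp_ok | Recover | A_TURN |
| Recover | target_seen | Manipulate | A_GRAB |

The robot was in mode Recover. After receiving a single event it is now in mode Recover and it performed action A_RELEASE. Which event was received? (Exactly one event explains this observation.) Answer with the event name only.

try target_seen: (Recover, target_seen) → (Manipulate, A_GRAB)
try obstacle: (Recover, obstacle) → (Recover, A_RELEASE)  ← matches
try grasp_ok: (Recover, grasp_ok) → (Manipulate, A_TURN)

obstacle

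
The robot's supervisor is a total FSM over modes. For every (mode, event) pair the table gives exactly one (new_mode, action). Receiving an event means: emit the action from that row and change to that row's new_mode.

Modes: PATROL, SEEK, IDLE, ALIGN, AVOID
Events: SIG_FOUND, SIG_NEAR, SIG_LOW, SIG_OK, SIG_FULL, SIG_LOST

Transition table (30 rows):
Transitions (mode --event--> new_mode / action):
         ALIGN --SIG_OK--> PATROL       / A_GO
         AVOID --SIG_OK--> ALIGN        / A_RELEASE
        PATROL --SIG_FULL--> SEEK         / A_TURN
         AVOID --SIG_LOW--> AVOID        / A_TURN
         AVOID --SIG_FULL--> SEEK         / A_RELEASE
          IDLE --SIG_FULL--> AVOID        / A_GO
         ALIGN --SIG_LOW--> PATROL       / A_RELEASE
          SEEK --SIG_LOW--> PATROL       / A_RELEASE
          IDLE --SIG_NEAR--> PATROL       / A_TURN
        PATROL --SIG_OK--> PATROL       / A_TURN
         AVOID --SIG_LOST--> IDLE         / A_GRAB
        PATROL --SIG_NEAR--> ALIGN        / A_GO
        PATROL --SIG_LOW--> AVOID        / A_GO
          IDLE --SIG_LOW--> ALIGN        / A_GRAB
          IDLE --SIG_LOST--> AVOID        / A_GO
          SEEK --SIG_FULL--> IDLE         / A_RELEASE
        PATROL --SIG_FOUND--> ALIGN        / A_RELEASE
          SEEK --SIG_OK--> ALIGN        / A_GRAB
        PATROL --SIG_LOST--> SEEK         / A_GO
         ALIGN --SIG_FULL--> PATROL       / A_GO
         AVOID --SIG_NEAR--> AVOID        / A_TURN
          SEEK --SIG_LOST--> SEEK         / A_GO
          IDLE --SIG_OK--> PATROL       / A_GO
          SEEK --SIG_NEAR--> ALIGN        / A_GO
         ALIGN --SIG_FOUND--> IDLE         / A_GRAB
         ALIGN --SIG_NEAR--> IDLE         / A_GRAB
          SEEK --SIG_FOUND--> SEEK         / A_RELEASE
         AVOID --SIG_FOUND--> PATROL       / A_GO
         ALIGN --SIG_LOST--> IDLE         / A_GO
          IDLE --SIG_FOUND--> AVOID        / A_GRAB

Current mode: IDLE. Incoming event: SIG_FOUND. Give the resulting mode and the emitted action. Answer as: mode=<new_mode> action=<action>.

mode=AVOID action=A_GRAB

current mode = IDLE; filter table to that mode:
  (IDLE, SIG_FULL) → (AVOID, A_GO)
  (IDLE, SIG_NEAR) → (PATROL, A_TURN)
  (IDLE, SIG_LOW) → (ALIGN, A_GRAB)
  (IDLE, SIG_LOST) → (AVOID, A_GO)
  (IDLE, SIG_OK) → (PATROL, A_GO)
  (IDLE, SIG_FOUND) → (AVOID, A_GRAB)  ← event matches
event = SIG_FOUND selects (AVOID, A_GRAB)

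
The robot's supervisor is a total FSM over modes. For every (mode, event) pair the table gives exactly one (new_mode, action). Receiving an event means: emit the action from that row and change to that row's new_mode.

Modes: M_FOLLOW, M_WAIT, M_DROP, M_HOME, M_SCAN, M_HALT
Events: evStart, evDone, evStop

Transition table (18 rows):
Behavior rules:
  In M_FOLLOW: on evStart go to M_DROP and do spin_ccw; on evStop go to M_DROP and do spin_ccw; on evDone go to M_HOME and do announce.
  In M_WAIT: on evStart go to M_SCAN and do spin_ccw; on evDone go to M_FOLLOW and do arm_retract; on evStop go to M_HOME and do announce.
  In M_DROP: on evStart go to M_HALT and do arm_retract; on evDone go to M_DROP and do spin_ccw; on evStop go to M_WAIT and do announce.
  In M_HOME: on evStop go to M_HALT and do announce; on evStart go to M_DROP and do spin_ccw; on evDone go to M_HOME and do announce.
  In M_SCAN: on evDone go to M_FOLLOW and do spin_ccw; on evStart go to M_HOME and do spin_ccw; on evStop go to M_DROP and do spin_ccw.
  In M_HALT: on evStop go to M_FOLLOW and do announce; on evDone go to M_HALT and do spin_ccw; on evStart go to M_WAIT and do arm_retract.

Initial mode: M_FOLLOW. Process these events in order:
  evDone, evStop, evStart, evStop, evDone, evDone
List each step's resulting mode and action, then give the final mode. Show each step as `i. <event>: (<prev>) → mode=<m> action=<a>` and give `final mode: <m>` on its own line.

1. evDone: (M_FOLLOW) → mode=M_HOME action=announce
2. evStop: (M_HOME) → mode=M_HALT action=announce
3. evStart: (M_HALT) → mode=M_WAIT action=arm_retract
4. evStop: (M_WAIT) → mode=M_HOME action=announce
5. evDone: (M_HOME) → mode=M_HOME action=announce
6. evDone: (M_HOME) → mode=M_HOME action=announce

final mode: M_HOME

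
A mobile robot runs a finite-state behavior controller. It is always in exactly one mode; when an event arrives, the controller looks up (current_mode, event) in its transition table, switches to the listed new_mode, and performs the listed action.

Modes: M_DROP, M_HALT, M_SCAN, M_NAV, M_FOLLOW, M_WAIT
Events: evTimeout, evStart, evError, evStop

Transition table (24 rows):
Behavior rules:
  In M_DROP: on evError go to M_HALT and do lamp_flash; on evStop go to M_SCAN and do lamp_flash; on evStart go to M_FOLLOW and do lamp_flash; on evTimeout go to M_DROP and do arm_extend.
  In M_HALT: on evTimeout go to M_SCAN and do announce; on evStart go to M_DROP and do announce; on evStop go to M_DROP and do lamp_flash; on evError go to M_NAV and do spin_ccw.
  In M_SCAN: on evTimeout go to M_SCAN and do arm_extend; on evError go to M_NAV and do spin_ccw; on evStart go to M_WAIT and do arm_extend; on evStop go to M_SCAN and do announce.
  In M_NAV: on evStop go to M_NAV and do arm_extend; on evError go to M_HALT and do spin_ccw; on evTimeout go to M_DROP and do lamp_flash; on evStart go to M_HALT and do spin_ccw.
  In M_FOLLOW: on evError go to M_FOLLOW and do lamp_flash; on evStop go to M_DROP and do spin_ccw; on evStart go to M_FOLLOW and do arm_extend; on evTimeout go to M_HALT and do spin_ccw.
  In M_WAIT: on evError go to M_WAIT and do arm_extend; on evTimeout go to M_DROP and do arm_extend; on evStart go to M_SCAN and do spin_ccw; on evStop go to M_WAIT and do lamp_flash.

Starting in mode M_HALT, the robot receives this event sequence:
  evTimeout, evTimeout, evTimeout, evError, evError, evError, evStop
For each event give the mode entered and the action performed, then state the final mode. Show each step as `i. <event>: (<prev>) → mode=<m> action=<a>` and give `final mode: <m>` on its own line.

1. evTimeout: (M_HALT) → mode=M_SCAN action=announce
2. evTimeout: (M_SCAN) → mode=M_SCAN action=arm_extend
3. evTimeout: (M_SCAN) → mode=M_SCAN action=arm_extend
4. evError: (M_SCAN) → mode=M_NAV action=spin_ccw
5. evError: (M_NAV) → mode=M_HALT action=spin_ccw
6. evError: (M_HALT) → mode=M_NAV action=spin_ccw
7. evStop: (M_NAV) → mode=M_NAV action=arm_extend

final mode: M_NAV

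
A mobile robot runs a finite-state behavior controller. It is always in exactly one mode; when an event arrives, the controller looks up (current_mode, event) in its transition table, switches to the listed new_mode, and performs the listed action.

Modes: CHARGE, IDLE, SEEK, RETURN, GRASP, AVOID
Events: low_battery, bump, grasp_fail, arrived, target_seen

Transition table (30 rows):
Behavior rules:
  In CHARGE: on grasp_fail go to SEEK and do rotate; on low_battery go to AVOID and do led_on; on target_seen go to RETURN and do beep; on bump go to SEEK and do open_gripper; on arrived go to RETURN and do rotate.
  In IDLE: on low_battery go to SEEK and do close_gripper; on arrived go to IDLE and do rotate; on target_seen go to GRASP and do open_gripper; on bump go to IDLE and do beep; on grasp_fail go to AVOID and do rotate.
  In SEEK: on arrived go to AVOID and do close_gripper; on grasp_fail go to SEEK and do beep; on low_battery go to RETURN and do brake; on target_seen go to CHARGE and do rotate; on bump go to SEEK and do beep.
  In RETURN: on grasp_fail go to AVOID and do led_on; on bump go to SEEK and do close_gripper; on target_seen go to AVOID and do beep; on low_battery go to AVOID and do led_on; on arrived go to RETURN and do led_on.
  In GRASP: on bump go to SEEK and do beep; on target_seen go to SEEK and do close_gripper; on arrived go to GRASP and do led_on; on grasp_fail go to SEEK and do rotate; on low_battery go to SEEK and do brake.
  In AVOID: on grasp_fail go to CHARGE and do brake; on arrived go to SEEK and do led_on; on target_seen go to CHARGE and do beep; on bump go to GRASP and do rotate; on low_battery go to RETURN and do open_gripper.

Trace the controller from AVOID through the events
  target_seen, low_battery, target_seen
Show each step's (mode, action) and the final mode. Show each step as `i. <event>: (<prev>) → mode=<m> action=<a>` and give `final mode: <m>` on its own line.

1. target_seen: (AVOID) → mode=CHARGE action=beep
2. low_battery: (CHARGE) → mode=AVOID action=led_on
3. target_seen: (AVOID) → mode=CHARGE action=beep

final mode: CHARGE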